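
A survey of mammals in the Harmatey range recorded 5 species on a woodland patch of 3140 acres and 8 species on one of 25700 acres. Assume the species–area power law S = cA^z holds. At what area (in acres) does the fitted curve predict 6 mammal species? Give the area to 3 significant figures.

7100 acres

z = ln(8/5) / ln(25700/3140) = 0.4700 / 2.1023 = 0.2236
c = 5 / 3140^0.2236 = 5 / 6.051 = 0.8263
A = (6/0.8263)^(1/0.2236) ⇒ ln A = ln(7.261)/0.2236 = 8.8675
A = e^8.8675 ≈ 7097 acres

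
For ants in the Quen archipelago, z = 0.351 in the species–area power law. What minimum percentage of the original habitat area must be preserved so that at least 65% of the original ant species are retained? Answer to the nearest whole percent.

29%

Need (A_new/A_old)^0.351 = 0.65, so A_new/A_old = 0.65^(1/0.351) = 0.65^2.849
ln(A_new/A_old) = ln 0.65 / 0.351 = -0.4308 / 0.351 = -1.2273
A_new/A_old = e^-1.2273 ≈ 0.2931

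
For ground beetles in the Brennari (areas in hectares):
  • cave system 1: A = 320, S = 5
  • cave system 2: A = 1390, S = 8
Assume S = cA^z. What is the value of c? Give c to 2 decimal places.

z = ln(S₂/S₁) / ln(A₂/A₁) = ln(8/5) / ln(1390/320) = 0.4700 / 1.4687 = 0.3200
c = S₁ / A₁^z = 5 / 320^0.3200 = 5 / 6.334 = 0.7894

0.79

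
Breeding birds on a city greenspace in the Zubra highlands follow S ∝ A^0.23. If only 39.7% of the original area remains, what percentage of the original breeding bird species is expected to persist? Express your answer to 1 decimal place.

80.9%

S_new/S_old = (A_new/A_old)^z = 0.397^0.23
= exp(0.23 × ln 0.397) = exp(0.23 × -0.9238) = exp(-0.2125) ≈ 0.8086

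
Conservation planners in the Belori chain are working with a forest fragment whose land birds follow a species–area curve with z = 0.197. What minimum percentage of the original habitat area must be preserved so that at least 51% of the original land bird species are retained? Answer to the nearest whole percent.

Need (A_new/A_old)^0.197 = 0.51, so A_new/A_old = 0.51^(1/0.197) = 0.51^5.076
ln(A_new/A_old) = ln 0.51 / 0.197 = -0.6733 / 0.197 = -3.4180
A_new/A_old = e^-3.4180 ≈ 0.03278

3%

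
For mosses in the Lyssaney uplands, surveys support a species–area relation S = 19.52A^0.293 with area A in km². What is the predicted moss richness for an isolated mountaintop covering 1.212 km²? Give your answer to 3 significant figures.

S = 19.52 × 1.212^0.293 = 19.52 × 1.058 ≈ 20.65

20.7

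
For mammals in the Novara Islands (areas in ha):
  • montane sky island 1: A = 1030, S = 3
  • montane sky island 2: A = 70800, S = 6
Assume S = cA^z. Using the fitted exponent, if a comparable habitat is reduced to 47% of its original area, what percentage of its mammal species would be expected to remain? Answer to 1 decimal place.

z = ln(6/3) / ln(70800/1030) = 0.6931 / 4.2303 = 0.1639
S_new/S_old = (A_new/A_old)^z = 0.47^0.1639 = exp(0.1639 × -0.7550) = 0.8836

88.4%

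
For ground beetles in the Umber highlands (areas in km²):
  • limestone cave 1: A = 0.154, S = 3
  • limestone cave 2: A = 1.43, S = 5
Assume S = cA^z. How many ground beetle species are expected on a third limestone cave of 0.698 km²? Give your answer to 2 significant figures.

z = ln(5/3) / ln(1.43/0.154) = 0.5108 / 2.2285 = 0.2292
c = 3 / 0.154^0.2292 = 3 / 0.6513 = 4.606
S₃ = 4.606 × 0.698^0.2292 = 4.606 × 0.9209 ≈ 4.242

4.2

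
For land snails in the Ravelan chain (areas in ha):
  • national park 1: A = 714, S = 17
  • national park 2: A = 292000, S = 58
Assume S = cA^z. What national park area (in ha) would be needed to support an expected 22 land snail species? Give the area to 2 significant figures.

2500 ha

z = ln(58/17) / ln(292000/714) = 1.2272 / 6.0136 = 0.2041
c = 17 / 714^0.2041 = 17 / 3.823 = 4.447
A = (22/4.447)^(1/0.2041) ⇒ ln A = ln(4.947)/0.2041 = 7.8343
A = e^7.8343 ≈ 2526 ha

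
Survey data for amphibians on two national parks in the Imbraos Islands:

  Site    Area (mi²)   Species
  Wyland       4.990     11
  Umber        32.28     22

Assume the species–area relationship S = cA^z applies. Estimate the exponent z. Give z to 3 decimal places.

0.371

Taking logs: ln S = ln c + z ln A, so z = (ln S₂ − ln S₁)/(ln A₂ − ln A₁).
z = ln(22/11) / ln(32.28/4.99) = ln(2) / ln(6.469) = 0.6931 / 1.8670 = 0.3713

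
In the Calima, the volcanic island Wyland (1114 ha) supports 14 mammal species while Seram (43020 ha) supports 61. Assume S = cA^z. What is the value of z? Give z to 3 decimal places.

0.403

Taking logs: ln S = ln c + z ln A, so z = (ln S₂ − ln S₁)/(ln A₂ − ln A₁).
z = ln(61/14) / ln(43020/1114) = ln(4.357) / ln(38.62) = 1.4718 / 3.6537 = 0.4028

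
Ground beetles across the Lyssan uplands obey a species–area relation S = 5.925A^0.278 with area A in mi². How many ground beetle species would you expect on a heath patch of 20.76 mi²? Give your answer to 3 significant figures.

S = 5.925 × 20.76^0.278
ln S = ln 5.925 + 0.278 × ln 20.76 = 1.7792 + 0.278 × 3.0330 = 2.6224
S = e^2.6224 ≈ 13.77

13.8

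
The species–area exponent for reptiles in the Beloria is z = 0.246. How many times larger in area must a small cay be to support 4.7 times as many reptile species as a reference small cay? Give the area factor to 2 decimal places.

539.64

(A₂/A₁)^0.246 = 4.7, so A₂/A₁ = 4.7^(1/0.246) = 4.7^4.065
ln(A₂/A₁) = ln 4.7 / 0.246 = 1.5476 / 0.246 = 6.2909
A₂/A₁ = e^6.2909 ≈ 539.6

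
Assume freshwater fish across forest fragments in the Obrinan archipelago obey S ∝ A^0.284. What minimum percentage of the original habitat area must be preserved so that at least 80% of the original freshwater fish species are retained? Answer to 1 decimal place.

Need (A_new/A_old)^0.284 = 0.8, so A_new/A_old = 0.8^(1/0.284) = 0.8^3.521
ln(A_new/A_old) = ln 0.8 / 0.284 = -0.2231 / 0.284 = -0.7857
A_new/A_old = e^-0.7857 ≈ 0.4558

45.6%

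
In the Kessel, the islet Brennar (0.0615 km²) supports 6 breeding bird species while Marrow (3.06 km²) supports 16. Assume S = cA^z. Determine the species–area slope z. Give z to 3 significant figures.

0.251

Taking logs: ln S = ln c + z ln A, so z = (ln S₂ − ln S₁)/(ln A₂ − ln A₁).
z = ln(16/6) / ln(3.06/0.0615) = ln(2.667) / ln(49.76) = 0.9808 / 3.9071 = 0.2510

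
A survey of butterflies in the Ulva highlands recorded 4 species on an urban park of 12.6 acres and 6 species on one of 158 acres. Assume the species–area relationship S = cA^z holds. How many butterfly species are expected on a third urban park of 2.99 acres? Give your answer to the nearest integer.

z = ln(6/4) / ln(158/12.6) = 0.4055 / 2.5289 = 0.1603
c = 4 / 12.6^0.1603 = 4 / 1.501 = 2.665
S₃ = 2.665 × 2.99^0.1603 = 2.665 × 1.192 ≈ 3.176

3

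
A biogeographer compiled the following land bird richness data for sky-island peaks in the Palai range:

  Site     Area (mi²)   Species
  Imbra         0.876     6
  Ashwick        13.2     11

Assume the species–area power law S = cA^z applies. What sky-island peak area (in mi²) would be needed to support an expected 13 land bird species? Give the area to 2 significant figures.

z = ln(11/6) / ln(13.2/0.876) = 0.6061 / 2.7126 = 0.2235
c = 6 / 0.876^0.2235 = 6 / 0.9709 = 6.18
A = (13/6.18)^(1/0.2235) ⇒ ln A = ln(2.104)/0.2235 = 3.3278
A = e^3.3278 ≈ 27.88 mi²

28 mi²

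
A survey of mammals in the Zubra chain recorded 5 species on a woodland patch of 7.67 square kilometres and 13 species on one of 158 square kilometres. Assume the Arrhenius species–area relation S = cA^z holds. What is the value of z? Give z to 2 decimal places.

Taking logs: ln S = ln c + z ln A, so z = (ln S₂ − ln S₁)/(ln A₂ − ln A₁).
z = ln(13/5) / ln(158/7.67) = ln(2.6) / ln(20.6) = 0.9555 / 3.0253 = 0.3158

0.32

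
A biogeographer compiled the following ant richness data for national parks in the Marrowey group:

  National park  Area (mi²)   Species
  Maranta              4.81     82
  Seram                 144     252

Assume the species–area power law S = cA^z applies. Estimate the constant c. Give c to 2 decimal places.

z = ln(S₂/S₁) / ln(A₂/A₁) = ln(252/82) / ln(144/4.81) = 1.1227 / 3.3991 = 0.3303
c = S₁ / A₁^z = 82 / 4.81^0.3303 = 82 / 1.68 = 48.81

48.81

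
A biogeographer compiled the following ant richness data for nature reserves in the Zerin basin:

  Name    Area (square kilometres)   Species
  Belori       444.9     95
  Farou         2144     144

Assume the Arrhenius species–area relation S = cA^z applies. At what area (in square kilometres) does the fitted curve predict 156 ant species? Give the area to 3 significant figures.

z = ln(144/95) / ln(2144/444.9) = 0.4159 / 1.5726 = 0.2645
c = 95 / 444.9^0.2645 = 95 / 5.017 = 18.94
A = (156/18.94)^(1/0.2645) ⇒ ln A = ln(8.239)/0.2645 = 7.9731
A = e^7.9731 ≈ 2902 square kilometres

2900 square kilometres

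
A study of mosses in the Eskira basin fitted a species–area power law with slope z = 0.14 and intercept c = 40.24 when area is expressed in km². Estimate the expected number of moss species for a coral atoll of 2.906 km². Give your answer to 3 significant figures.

S = 40.24 × 2.906^0.14
ln S = ln 40.24 + 0.14 × ln 2.906 = 3.6949 + 0.14 × 1.0668 = 3.8442
S = e^3.8442 ≈ 46.72

46.7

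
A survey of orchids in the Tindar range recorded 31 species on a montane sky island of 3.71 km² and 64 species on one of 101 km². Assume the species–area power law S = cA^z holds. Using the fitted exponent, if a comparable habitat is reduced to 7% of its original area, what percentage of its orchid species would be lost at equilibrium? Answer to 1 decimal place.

z = ln(64/31) / ln(101/3.71) = 0.7249 / 3.3041 = 0.2194
S_new/S_old = (A_new/A_old)^z = 0.07^0.2194 = exp(0.2194 × -2.6593) = 0.558
Fraction lost = 1 − 0.558 = 0.442

44.2%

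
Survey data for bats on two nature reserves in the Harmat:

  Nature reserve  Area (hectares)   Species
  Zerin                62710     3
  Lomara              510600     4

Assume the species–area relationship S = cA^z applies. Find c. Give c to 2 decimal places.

0.66

z = ln(S₂/S₁) / ln(A₂/A₁) = ln(4/3) / ln(510600/62710) = 0.2877 / 2.0971 = 0.1372
c = S₁ / A₁^z = 3 / 62710^0.1372 = 3 / 4.551 = 0.6592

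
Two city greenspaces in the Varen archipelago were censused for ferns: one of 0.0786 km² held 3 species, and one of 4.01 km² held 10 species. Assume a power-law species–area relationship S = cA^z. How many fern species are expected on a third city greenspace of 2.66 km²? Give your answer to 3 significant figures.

z = ln(10/3) / ln(4.01/0.0786) = 1.2040 / 3.9322 = 0.3062
c = 3 / 0.0786^0.3062 = 3 / 0.459 = 6.536
S₃ = 6.536 × 2.66^0.3062 = 6.536 × 1.349 ≈ 8.819

8.82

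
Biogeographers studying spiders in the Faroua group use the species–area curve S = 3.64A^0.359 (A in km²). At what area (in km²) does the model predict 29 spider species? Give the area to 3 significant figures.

29 = 3.64 × A^0.359  ⇒  A^0.359 = 29/3.64 = 7.967
ln A = ln(7.967) / 0.359 = 2.0753 / 0.359 = 5.7808
A = e^5.7808 ≈ 324 km²

324 km²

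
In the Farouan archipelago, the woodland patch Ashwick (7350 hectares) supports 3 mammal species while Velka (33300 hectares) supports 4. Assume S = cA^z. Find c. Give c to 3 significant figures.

0.551

z = ln(S₂/S₁) / ln(A₂/A₁) = ln(4/3) / ln(33300/7350) = 0.2877 / 1.5109 = 0.1904
c = S₁ / A₁^z = 3 / 7350^0.1904 = 3 / 5.447 = 0.5507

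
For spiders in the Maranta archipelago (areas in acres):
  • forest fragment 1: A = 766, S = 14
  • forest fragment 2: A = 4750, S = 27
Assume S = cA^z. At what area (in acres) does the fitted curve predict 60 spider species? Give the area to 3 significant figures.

z = ln(27/14) / ln(4750/766) = 0.6568 / 1.8247 = 0.3599
c = 14 / 766^0.3599 = 14 / 10.92 = 1.282
A = (60/1.282)^(1/0.3599) ⇒ ln A = ln(46.79)/0.3599 = 10.6844
A = e^10.6844 ≈ 43668 acres

43700 acres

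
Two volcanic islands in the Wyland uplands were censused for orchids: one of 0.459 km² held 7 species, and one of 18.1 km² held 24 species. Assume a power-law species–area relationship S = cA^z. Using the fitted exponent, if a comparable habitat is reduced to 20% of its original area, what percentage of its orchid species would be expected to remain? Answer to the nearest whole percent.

58%

z = ln(24/7) / ln(18.1/0.459) = 1.2321 / 3.6746 = 0.3353
S_new/S_old = (A_new/A_old)^z = 0.2^0.3353 = exp(0.3353 × -1.6094) = 0.5829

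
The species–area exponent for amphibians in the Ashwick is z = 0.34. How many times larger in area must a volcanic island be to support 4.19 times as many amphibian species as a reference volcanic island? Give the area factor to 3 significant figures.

(A₂/A₁)^0.34 = 4.19, so A₂/A₁ = 4.19^(1/0.34) = 4.19^2.941
ln(A₂/A₁) = ln 4.19 / 0.34 = 1.4327 / 0.34 = 4.2138
A₂/A₁ = e^4.2138 ≈ 67.61

67.6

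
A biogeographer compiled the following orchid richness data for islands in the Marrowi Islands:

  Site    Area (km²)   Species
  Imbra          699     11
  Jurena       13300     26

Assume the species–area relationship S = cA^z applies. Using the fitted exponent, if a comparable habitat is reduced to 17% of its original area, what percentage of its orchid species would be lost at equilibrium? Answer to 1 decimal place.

z = ln(26/11) / ln(13300/699) = 0.8602 / 2.9459 = 0.2920
S_new/S_old = (A_new/A_old)^z = 0.17^0.2920 = exp(0.2920 × -1.7720) = 0.5961
Fraction lost = 1 − 0.5961 = 0.4039

40.4%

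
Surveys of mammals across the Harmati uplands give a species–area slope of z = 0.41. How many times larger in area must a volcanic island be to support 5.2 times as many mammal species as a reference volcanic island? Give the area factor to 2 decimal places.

(A₂/A₁)^0.41 = 5.2, so A₂/A₁ = 5.2^(1/0.41) = 5.2^2.439
ln(A₂/A₁) = ln 5.2 / 0.41 = 1.6487 / 0.41 = 4.0211
A₂/A₁ = e^4.0211 ≈ 55.76

55.76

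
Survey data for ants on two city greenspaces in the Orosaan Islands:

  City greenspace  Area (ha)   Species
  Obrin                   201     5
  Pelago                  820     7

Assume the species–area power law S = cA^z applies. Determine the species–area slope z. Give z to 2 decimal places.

Taking logs: ln S = ln c + z ln A, so z = (ln S₂ − ln S₁)/(ln A₂ − ln A₁).
z = ln(7/5) / ln(820/201) = ln(1.4) / ln(4.08) = 0.3365 / 1.4060 = 0.2393

0.24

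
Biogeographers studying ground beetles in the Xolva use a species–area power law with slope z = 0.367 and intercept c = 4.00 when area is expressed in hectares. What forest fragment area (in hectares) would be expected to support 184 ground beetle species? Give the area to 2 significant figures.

184 = 4 × A^0.367  ⇒  A^0.367 = 184/4 = 46
ln A = ln(46) / 0.367 = 3.8286 / 0.367 = 10.4323
A = e^10.4323 ≈ 33937 hectares

34000 hectares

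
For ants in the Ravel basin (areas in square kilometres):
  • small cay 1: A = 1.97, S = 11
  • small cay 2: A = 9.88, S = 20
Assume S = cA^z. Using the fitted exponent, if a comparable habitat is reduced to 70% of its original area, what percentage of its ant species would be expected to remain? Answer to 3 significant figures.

z = ln(20/11) / ln(9.88/1.97) = 0.5978 / 1.6125 = 0.3708
S_new/S_old = (A_new/A_old)^z = 0.7^0.3708 = exp(0.3708 × -0.3567) = 0.8761

87.6%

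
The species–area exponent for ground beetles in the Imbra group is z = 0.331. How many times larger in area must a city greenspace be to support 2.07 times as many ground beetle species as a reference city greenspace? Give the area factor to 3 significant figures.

(A₂/A₁)^0.331 = 2.07, so A₂/A₁ = 2.07^(1/0.331) = 2.07^3.021
ln(A₂/A₁) = ln 2.07 / 0.331 = 0.7275 / 0.331 = 2.1980
A₂/A₁ = e^2.1980 ≈ 9.007

9.01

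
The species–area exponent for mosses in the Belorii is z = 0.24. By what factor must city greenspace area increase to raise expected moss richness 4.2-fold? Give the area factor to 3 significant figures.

(A₂/A₁)^0.24 = 4.2, so A₂/A₁ = 4.2^(1/0.24) = 4.2^4.167
ln(A₂/A₁) = ln 4.2 / 0.24 = 1.4351 / 0.24 = 5.9795
A₂/A₁ = e^5.9795 ≈ 395.3

395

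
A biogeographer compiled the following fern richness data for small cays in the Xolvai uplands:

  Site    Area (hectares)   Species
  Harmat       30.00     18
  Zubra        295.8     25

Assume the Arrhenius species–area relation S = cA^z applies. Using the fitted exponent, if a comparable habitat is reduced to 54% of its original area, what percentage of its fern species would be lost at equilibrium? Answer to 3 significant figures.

z = ln(25/18) / ln(295.8/30) = 0.3285 / 2.2885 = 0.1435
S_new/S_old = (A_new/A_old)^z = 0.54^0.1435 = exp(0.1435 × -0.6162) = 0.9153
Fraction lost = 1 − 0.9153 = 0.08465

8.47%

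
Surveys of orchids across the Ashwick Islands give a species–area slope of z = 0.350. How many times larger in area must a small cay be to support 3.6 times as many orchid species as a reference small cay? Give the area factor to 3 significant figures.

(A₂/A₁)^0.35 = 3.6, so A₂/A₁ = 3.6^(1/0.35) = 3.6^2.857
ln(A₂/A₁) = ln 3.6 / 0.35 = 1.2809 / 0.35 = 3.6598
A₂/A₁ = e^3.6598 ≈ 38.85

38.9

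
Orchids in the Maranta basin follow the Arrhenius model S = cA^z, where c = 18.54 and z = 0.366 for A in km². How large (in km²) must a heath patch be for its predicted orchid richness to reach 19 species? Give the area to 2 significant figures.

19 = 18.54 × A^0.366  ⇒  A^0.366 = 19/18.54 = 1.025
ln A = ln(1.025) / 0.366 = 0.0245 / 0.366 = 0.0670
A = e^0.0670 ≈ 1.069 km²

1.1 km²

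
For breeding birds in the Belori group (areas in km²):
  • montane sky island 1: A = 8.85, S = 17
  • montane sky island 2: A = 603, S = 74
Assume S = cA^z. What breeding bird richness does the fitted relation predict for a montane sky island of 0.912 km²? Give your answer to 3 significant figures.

z = ln(74/17) / ln(603/8.85) = 1.4709 / 4.2215 = 0.3484
c = 17 / 8.85^0.3484 = 17 / 2.138 = 7.953
S₃ = 7.953 × 0.912^0.3484 = 7.953 × 0.9684 ≈ 7.702

7.70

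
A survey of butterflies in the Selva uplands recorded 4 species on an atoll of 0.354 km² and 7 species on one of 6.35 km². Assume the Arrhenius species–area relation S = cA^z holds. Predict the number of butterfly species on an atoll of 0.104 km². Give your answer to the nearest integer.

z = ln(7/4) / ln(6.35/0.354) = 0.5596 / 2.8869 = 0.1938
c = 4 / 0.354^0.1938 = 4 / 0.8177 = 4.892
S₃ = 4.892 × 0.104^0.1938 = 4.892 × 0.6448 ≈ 3.155

3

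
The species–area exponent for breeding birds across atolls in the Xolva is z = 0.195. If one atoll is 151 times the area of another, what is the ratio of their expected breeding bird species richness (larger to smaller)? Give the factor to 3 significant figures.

2.66

S₂/S₁ = (A₂/A₁)^z = 151^0.195
ln(S₂/S₁) = 0.195 × ln 151 = 0.195 × 5.0173 = 0.9784
S₂/S₁ = e^0.9784 ≈ 2.66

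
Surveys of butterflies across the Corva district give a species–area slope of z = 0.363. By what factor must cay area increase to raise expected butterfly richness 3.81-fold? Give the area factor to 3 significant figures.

(A₂/A₁)^0.363 = 3.81, so A₂/A₁ = 3.81^(1/0.363) = 3.81^2.755
ln(A₂/A₁) = ln 3.81 / 0.363 = 1.3376 / 0.363 = 3.6849
A₂/A₁ = e^3.6849 ≈ 39.84

39.8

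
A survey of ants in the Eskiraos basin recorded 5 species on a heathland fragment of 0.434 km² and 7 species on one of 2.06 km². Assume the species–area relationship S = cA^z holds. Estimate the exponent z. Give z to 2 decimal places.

Taking logs: ln S = ln c + z ln A, so z = (ln S₂ − ln S₁)/(ln A₂ − ln A₁).
z = ln(7/5) / ln(2.06/0.434) = ln(1.4) / ln(4.747) = 0.3365 / 1.5574 = 0.2160

0.22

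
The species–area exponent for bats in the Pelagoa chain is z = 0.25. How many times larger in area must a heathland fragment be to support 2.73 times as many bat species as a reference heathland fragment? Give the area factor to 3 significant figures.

55.5

(A₂/A₁)^0.25 = 2.73, so A₂/A₁ = 2.73^(1/0.25) = 2.73^4
ln(A₂/A₁) = ln 2.73 / 0.25 = 1.0043 / 0.25 = 4.0172
A₂/A₁ = e^4.0172 ≈ 55.55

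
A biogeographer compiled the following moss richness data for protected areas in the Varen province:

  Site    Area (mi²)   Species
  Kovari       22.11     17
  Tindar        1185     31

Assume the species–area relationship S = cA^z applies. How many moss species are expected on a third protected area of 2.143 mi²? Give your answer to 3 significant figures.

z = ln(31/17) / ln(1185/22.11) = 0.6008 / 3.9815 = 0.1509
c = 17 / 22.11^0.1509 = 17 / 1.595 = 10.66
S₃ = 10.66 × 2.143^0.1509 = 10.66 × 1.122 ≈ 11.95

12.0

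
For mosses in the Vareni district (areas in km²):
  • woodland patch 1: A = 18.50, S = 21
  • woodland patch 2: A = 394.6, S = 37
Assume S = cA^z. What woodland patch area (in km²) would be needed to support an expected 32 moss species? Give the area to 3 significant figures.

z = ln(37/21) / ln(394.6/18.5) = 0.5664 / 3.0601 = 0.1851
c = 21 / 18.5^0.1851 = 21 / 1.716 = 12.24
A = (32/12.24)^(1/0.1851) ⇒ ln A = ln(2.615)/0.1851 = 5.1935
A = e^5.1935 ≈ 180.1 km²

180 km²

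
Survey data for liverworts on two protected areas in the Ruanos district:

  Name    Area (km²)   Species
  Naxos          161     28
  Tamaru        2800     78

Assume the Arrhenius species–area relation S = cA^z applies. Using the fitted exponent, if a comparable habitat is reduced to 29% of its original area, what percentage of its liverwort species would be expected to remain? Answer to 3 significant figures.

64.1%

z = ln(78/28) / ln(2800/161) = 1.0245 / 2.8560 = 0.3587
S_new/S_old = (A_new/A_old)^z = 0.29^0.3587 = exp(0.3587 × -1.2379) = 0.6414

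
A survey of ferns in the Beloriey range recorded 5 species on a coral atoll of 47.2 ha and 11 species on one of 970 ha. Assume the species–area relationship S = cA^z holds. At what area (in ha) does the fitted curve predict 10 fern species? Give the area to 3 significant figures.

673 ha

z = ln(11/5) / ln(970/47.2) = 0.7885 / 3.0229 = 0.2608
c = 5 / 47.2^0.2608 = 5 / 2.733 = 1.83
A = (10/1.83)^(1/0.2608) ⇒ ln A = ln(5.466)/0.2608 = 6.5119
A = e^6.5119 ≈ 673.1 ha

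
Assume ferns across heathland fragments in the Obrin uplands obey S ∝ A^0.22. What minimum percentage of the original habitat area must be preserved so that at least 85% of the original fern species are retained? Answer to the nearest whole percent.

Need (A_new/A_old)^0.22 = 0.85, so A_new/A_old = 0.85^(1/0.22) = 0.85^4.545
ln(A_new/A_old) = ln 0.85 / 0.22 = -0.1625 / 0.22 = -0.7387
A_new/A_old = e^-0.7387 ≈ 0.4777

48%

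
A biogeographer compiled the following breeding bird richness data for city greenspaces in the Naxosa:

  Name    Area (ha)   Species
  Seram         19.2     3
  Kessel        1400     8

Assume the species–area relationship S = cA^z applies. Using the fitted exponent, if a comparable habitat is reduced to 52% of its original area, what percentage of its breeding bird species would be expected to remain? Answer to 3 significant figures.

z = ln(8/3) / ln(1400/19.2) = 0.9808 / 4.2893 = 0.2287
S_new/S_old = (A_new/A_old)^z = 0.52^0.2287 = exp(0.2287 × -0.6539) = 0.8611

86.1%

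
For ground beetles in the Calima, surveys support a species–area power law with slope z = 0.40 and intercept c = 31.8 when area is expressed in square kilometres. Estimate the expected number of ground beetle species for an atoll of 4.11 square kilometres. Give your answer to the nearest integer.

56 species

S = 31.8 × 4.11^0.4
ln S = ln 31.8 + 0.4 × ln 4.11 = 3.4595 + 0.4 × 1.4134 = 4.0248
S = e^4.0248 ≈ 55.97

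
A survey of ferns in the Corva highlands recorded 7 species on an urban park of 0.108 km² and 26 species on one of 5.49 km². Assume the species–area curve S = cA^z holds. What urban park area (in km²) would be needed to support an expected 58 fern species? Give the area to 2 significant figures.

z = ln(26/7) / ln(5.49/0.108) = 1.3122 / 3.9286 = 0.3340
c = 7 / 0.108^0.3340 = 7 / 0.4755 = 14.72
A = (58/14.72)^(1/0.3340) ⇒ ln A = ln(3.94)/0.3340 = 4.1051
A = e^4.1051 ≈ 60.65 km²

61 km²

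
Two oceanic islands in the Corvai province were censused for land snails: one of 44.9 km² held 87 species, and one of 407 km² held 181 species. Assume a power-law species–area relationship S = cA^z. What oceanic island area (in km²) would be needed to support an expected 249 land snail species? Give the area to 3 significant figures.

1060 km²

z = ln(181/87) / ln(407/44.9) = 0.7326 / 2.2044 = 0.3323
c = 87 / 44.9^0.3323 = 87 / 3.541 = 24.57
A = (249/24.57)^(1/0.3323) ⇒ ln A = ln(10.13)/0.3323 = 6.9686
A = e^6.9686 ≈ 1063 km²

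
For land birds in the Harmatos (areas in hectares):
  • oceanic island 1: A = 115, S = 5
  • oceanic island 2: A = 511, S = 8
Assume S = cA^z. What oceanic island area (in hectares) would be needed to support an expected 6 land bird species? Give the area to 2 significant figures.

z = ln(8/5) / ln(511/115) = 0.4700 / 1.4914 = 0.3151
c = 5 / 115^0.3151 = 5 / 4.461 = 1.121
A = (6/1.121)^(1/0.3151) ⇒ ln A = ln(5.353)/0.3151 = 5.3235
A = e^5.3235 ≈ 205.1 hectares

210 hectares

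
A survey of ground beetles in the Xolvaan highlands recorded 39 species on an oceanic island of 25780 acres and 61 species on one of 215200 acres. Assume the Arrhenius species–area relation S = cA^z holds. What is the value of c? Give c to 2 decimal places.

z = ln(S₂/S₁) / ln(A₂/A₁) = ln(61/39) / ln(215200/25780) = 0.4473 / 2.1220 = 0.2108
c = S₁ / A₁^z = 39 / 25780^0.2108 = 39 / 8.509 = 4.583

4.58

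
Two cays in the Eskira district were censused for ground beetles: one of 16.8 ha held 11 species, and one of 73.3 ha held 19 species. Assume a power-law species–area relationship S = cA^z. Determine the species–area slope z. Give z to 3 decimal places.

0.371

Taking logs: ln S = ln c + z ln A, so z = (ln S₂ − ln S₁)/(ln A₂ − ln A₁).
z = ln(19/11) / ln(73.3/16.8) = ln(1.727) / ln(4.363) = 0.5465 / 1.4732 = 0.3710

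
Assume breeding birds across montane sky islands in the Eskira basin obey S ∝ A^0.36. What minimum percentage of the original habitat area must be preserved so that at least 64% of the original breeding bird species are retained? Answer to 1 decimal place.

Need (A_new/A_old)^0.36 = 0.64, so A_new/A_old = 0.64^(1/0.36) = 0.64^2.778
ln(A_new/A_old) = ln 0.64 / 0.36 = -0.4463 / 0.36 = -1.2397
A_new/A_old = e^-1.2397 ≈ 0.2895

28.9%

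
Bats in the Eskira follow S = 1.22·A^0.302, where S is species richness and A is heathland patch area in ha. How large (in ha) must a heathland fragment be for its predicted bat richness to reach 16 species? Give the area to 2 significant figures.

16 = 1.22 × A^0.302  ⇒  A^0.302 = 16/1.22 = 13.11
ln A = ln(13.11) / 0.302 = 2.5737 / 0.302 = 8.5223
A = e^8.5223 ≈ 5026 ha

5000 ha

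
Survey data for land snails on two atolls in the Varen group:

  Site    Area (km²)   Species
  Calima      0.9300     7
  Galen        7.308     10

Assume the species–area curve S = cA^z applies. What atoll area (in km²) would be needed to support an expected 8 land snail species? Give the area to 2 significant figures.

z = ln(10/7) / ln(7.308/0.93) = 0.3567 / 2.0615 = 0.1730
c = 7 / 0.93^0.1730 = 7 / 0.9875 = 7.088
A = (8/7.088)^(1/0.1730) ⇒ ln A = ln(1.129)/0.1730 = 0.6992
A = e^0.6992 ≈ 2.012 km²

2.0 km²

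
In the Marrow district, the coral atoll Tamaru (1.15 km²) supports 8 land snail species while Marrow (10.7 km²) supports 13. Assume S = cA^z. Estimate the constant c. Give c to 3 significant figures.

z = ln(S₂/S₁) / ln(A₂/A₁) = ln(13/8) / ln(10.7/1.15) = 0.4855 / 2.2305 = 0.2177
c = S₁ / A₁^z = 8 / 1.15^0.2177 = 8 / 1.031 = 7.76

7.76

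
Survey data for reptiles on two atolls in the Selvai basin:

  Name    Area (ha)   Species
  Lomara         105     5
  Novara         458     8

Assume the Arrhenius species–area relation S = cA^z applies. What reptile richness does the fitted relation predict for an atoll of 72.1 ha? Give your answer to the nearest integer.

4

z = ln(8/5) / ln(458/105) = 0.4700 / 1.4729 = 0.3191
c = 5 / 105^0.3191 = 5 / 4.415 = 1.132
S₃ = 1.132 × 72.1^0.3191 = 1.132 × 3.916 ≈ 4.435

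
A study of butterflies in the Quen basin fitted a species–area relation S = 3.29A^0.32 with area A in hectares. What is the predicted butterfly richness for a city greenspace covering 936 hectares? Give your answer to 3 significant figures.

S = 3.29 × 936^0.32 = 3.29 × 8.929 ≈ 29.38

29.4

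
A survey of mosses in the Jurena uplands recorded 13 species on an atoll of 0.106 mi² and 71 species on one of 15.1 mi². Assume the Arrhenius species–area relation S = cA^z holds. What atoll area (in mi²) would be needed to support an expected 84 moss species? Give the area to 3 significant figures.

24.7 mi²

z = ln(71/13) / ln(15.1/0.106) = 1.6977 / 4.9590 = 0.3424
c = 13 / 0.106^0.3424 = 13 / 0.4638 = 28.03
A = (84/28.03)^(1/0.3424) ⇒ ln A = ln(2.997)/0.3424 = 3.2058
A = e^3.2058 ≈ 24.68 mi²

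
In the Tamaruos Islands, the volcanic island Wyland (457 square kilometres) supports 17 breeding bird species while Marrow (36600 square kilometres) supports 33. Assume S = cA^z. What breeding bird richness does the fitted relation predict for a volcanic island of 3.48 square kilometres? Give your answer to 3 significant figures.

8.13

z = ln(33/17) / ln(36600/457) = 0.6633 / 4.3831 = 0.1513
c = 17 / 457^0.1513 = 17 / 2.527 = 6.729
S₃ = 6.729 × 3.48^0.1513 = 6.729 × 1.208 ≈ 8.126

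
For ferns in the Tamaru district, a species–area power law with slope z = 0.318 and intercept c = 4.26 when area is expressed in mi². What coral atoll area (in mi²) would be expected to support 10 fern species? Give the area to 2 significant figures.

15 mi²

10 = 4.26 × A^0.318  ⇒  A^0.318 = 10/4.26 = 2.347
ln A = ln(2.347) / 0.318 = 0.8533 / 0.318 = 2.6834
A = e^2.6834 ≈ 14.63 mi²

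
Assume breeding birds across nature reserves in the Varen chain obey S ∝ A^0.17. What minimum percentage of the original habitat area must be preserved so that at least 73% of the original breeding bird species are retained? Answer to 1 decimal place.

Need (A_new/A_old)^0.17 = 0.73, so A_new/A_old = 0.73^(1/0.17) = 0.73^5.882
ln(A_new/A_old) = ln 0.73 / 0.17 = -0.3147 / 0.17 = -1.8512
A_new/A_old = e^-1.8512 ≈ 0.157

15.7%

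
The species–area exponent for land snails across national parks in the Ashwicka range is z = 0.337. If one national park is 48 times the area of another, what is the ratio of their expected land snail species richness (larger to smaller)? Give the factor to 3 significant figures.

S₂/S₁ = (A₂/A₁)^z = 48^0.337
ln(S₂/S₁) = 0.337 × ln 48 = 0.337 × 3.8712 = 1.3046
S₂/S₁ = e^1.3046 ≈ 3.686

3.69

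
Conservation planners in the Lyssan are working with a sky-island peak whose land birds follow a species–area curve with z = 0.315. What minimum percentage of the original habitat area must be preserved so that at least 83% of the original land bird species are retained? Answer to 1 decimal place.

Need (A_new/A_old)^0.315 = 0.83, so A_new/A_old = 0.83^(1/0.315) = 0.83^3.175
ln(A_new/A_old) = ln 0.83 / 0.315 = -0.1863 / 0.315 = -0.5915
A_new/A_old = e^-0.5915 ≈ 0.5535

55.3%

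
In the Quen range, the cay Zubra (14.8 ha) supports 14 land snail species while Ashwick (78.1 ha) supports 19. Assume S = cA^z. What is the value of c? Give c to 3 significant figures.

z = ln(S₂/S₁) / ln(A₂/A₁) = ln(19/14) / ln(78.1/14.8) = 0.3054 / 1.6634 = 0.1836
c = S₁ / A₁^z = 14 / 14.8^0.1836 = 14 / 1.64 = 8.536

8.54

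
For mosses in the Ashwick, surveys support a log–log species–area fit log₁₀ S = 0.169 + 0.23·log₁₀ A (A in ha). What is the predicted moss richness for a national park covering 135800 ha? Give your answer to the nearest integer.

22

S = 1.476 × 135800^0.23
ln S = ln 1.476 + 0.23 × ln 135800 = 0.3891 + 0.23 × 11.8189 = 3.1075
S = e^3.1075 ≈ 22.36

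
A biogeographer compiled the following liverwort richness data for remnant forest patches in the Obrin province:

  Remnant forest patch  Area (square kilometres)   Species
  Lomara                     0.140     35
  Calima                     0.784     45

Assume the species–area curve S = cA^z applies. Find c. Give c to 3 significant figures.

z = ln(S₂/S₁) / ln(A₂/A₁) = ln(45/35) / ln(0.784/0.14) = 0.2513 / 1.7228 = 0.1459
c = S₁ / A₁^z = 35 / 0.14^0.1459 = 35 / 0.7507 = 46.63

46.6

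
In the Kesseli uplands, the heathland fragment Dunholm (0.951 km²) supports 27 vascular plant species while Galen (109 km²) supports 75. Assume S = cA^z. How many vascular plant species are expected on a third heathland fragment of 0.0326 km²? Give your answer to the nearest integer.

13

z = ln(75/27) / ln(109/0.951) = 1.0217 / 4.7416 = 0.2155
c = 27 / 0.951^0.2155 = 27 / 0.9892 = 27.29
S₃ = 27.29 × 0.0326^0.2155 = 27.29 × 0.4782 ≈ 13.05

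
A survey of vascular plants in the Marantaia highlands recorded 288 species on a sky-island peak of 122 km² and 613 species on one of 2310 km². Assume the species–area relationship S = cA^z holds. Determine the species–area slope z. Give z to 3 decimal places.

Taking logs: ln S = ln c + z ln A, so z = (ln S₂ − ln S₁)/(ln A₂ − ln A₁).
z = ln(613/288) / ln(2310/122) = ln(2.128) / ln(18.93) = 0.7554 / 2.9410 = 0.2569

0.257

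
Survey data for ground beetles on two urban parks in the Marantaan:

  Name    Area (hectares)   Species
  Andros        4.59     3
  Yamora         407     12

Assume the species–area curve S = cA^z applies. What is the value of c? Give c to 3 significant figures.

1.87

z = ln(S₂/S₁) / ln(A₂/A₁) = ln(12/3) / ln(407/4.59) = 1.3863 / 4.4849 = 0.3091
c = S₁ / A₁^z = 3 / 4.59^0.3091 = 3 / 1.602 = 1.873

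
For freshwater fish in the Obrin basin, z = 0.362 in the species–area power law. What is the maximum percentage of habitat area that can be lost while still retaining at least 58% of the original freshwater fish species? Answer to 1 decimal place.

Need (A_new/A_old)^0.362 = 0.58, so A_new/A_old = 0.58^(1/0.362) = 0.58^2.762
ln(A_new/A_old) = ln 0.58 / 0.362 = -0.5447 / 0.362 = -1.5048
A_new/A_old = e^-1.5048 ≈ 0.2221
Fraction that can be lost = 1 − 0.2221 = 0.7779

77.8%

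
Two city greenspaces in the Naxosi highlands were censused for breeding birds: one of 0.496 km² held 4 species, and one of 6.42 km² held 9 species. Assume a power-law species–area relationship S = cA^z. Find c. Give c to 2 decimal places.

4.99

z = ln(S₂/S₁) / ln(A₂/A₁) = ln(9/4) / ln(6.42/0.496) = 0.8109 / 2.5606 = 0.3167
c = S₁ / A₁^z = 4 / 0.496^0.3167 = 4 / 0.8009 = 4.995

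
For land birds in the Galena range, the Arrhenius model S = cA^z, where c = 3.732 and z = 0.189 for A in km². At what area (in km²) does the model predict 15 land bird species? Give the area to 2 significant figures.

1600 km²

15 = 3.732 × A^0.189  ⇒  A^0.189 = 15/3.732 = 4.019
ln A = ln(4.019) / 0.189 = 1.3911 / 0.189 = 7.3603
A = e^7.3603 ≈ 1572 km²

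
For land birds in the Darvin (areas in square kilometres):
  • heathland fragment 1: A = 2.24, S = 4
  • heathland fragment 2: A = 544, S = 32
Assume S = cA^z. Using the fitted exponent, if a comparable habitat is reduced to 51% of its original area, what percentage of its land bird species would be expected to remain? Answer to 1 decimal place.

z = ln(32/4) / ln(544/2.24) = 2.0794 / 5.4925 = 0.3786
S_new/S_old = (A_new/A_old)^z = 0.51^0.3786 = exp(0.3786 × -0.6733) = 0.775

77.5%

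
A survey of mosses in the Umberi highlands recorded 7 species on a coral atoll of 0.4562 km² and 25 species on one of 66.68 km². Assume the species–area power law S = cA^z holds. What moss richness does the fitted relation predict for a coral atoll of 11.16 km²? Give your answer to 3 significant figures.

15.8

z = ln(25/7) / ln(66.68/0.4562) = 1.2730 / 4.9847 = 0.2554
c = 7 / 0.4562^0.2554 = 7 / 0.8184 = 8.553
S₃ = 8.553 × 11.16^0.2554 = 8.553 × 1.852 ≈ 15.84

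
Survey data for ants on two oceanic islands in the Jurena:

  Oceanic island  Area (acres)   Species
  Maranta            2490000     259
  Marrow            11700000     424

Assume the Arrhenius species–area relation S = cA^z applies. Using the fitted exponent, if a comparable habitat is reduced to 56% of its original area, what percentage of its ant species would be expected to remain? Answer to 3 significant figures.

z = ln(424/259) / ln(11700000/2490000) = 0.4929 / 1.5473 = 0.3186
S_new/S_old = (A_new/A_old)^z = 0.56^0.3186 = exp(0.3186 × -0.5798) = 0.8313

83.1%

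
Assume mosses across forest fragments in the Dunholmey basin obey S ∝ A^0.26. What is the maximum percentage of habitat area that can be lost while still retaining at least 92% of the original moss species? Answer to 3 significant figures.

27.4%

Need (A_new/A_old)^0.26 = 0.92, so A_new/A_old = 0.92^(1/0.26) = 0.92^3.846
ln(A_new/A_old) = ln 0.92 / 0.26 = -0.0834 / 0.26 = -0.3207
A_new/A_old = e^-0.3207 ≈ 0.7256
Fraction that can be lost = 1 − 0.7256 = 0.2744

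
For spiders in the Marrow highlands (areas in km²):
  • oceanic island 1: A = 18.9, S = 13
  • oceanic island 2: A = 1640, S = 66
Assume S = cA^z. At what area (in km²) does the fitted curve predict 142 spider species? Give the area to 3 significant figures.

z = ln(66/13) / ln(1640/18.9) = 1.6247 / 4.4633 = 0.3640
c = 13 / 18.9^0.3640 = 13 / 2.915 = 4.46
A = (142/4.46)^(1/0.3640) ⇒ ln A = ln(31.84)/0.3640 = 9.5072
A = e^9.5072 ≈ 13457 km²

13500 km²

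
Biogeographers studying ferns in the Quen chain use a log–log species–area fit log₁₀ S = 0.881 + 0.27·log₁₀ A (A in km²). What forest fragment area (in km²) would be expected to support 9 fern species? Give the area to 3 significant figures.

9 = 7.603 × A^0.27  ⇒  A^0.27 = 9/7.603 = 1.184
ln A = ln(1.184) / 0.27 = 0.1686 / 0.27 = 0.6246
A = e^0.6246 ≈ 1.868 km²

1.87 km²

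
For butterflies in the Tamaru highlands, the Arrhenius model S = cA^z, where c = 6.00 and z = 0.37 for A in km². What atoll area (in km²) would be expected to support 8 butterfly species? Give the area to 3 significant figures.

2.18 km²

8 = 6 × A^0.37  ⇒  A^0.37 = 8/6 = 1.333
ln A = ln(1.333) / 0.37 = 0.2877 / 0.37 = 0.7775
A = e^0.7775 ≈ 2.176 km²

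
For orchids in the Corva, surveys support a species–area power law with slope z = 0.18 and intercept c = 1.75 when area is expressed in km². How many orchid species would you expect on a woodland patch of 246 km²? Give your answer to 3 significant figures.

4.71

S = 1.75 × 246^0.18
ln S = ln 1.75 + 0.18 × ln 246 = 0.5596 + 0.18 × 5.5053 = 1.5506
S = e^1.5506 ≈ 4.714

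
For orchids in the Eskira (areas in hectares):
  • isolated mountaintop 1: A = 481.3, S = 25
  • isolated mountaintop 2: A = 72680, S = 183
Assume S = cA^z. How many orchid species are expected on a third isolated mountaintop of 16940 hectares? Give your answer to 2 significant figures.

z = ln(183/25) / ln(72680/481.3) = 1.9906 / 5.0173 = 0.3967
c = 25 / 481.3^0.3967 = 25 / 11.59 = 2.156
S₃ = 2.156 × 16940^0.3967 = 2.156 × 47.62 ≈ 102.7

100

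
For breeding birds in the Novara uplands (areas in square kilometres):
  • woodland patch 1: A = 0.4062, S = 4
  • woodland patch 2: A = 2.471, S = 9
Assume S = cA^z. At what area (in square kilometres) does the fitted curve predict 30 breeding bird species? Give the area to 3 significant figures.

36.1 square kilometres

z = ln(9/4) / ln(2.471/0.4062) = 0.8109 / 1.8055 = 0.4491
c = 4 / 0.4062^0.4491 = 4 / 0.6672 = 5.995
A = (30/5.995)^(1/0.4491) ⇒ ln A = ln(5.004)/0.4491 = 3.5853
A = e^3.5853 ≈ 36.06 square kilometres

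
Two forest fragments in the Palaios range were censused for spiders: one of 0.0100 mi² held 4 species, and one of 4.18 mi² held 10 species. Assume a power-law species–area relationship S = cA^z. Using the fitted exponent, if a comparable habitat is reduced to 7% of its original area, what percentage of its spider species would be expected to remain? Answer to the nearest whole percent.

z = ln(10/4) / ln(4.18/0.01) = 0.9163 / 6.0355 = 0.1518
S_new/S_old = (A_new/A_old)^z = 0.07^0.1518 = exp(0.1518 × -2.6593) = 0.6678

67%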